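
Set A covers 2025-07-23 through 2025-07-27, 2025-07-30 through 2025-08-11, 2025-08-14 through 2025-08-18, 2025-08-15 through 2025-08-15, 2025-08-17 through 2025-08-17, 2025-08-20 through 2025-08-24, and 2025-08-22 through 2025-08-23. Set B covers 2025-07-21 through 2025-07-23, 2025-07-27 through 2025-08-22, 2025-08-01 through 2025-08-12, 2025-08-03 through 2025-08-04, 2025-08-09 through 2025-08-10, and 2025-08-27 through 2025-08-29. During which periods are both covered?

2025-07-23 through 2025-07-23, 2025-07-27 through 2025-07-27, 2025-07-30 through 2025-08-11, 2025-08-14 through 2025-08-18, 2025-08-20 through 2025-08-22

First set merges to 2025-07-23 through 2025-07-27, 2025-07-30 through 2025-08-11, 2025-08-14 through 2025-08-18, 2025-08-20 through 2025-08-24.
Second set merges to 2025-07-21 through 2025-07-23, 2025-07-27 through 2025-08-22, 2025-08-27 through 2025-08-29.
2025-07-23 through 2025-07-27 overlaps B on 2025-07-23 through 2025-07-23, 2025-07-27 through 2025-07-27.
2025-07-30 through 2025-08-11 overlaps B on 2025-07-30 through 2025-08-11.
2025-08-14 through 2025-08-18 overlaps B on 2025-08-14 through 2025-08-18.
2025-08-20 through 2025-08-24 overlaps B on 2025-08-20 through 2025-08-22.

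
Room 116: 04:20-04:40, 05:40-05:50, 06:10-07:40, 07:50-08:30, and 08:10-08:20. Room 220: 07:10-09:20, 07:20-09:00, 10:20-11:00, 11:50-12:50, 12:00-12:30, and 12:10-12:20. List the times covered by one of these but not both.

04:20–04:40, 05:40–05:50, 06:10–07:10, 07:40–07:50, 08:30–09:20, 10:20–11:00, 11:50–12:50

Merge the first list: 04:20–04:40, 05:40–05:50, 06:10–07:40, 07:50–08:30.
Merge the second list: 07:10–09:20, 10:20–11:00, 11:50–12:50.
Only in the first: 04:20–04:40, 05:40–05:50, 06:10–07:10.
Only in the second: 07:40–07:50, 08:30–09:20, 10:20–11:00, 11:50–12:50.
Together these are the periods covered by exactly one.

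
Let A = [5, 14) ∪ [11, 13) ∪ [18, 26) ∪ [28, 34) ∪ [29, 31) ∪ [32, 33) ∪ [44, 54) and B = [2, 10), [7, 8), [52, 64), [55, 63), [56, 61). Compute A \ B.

[10, 14) ∪ [18, 26) ∪ [28, 34) ∪ [44, 52)

A, merged: [5, 14), [18, 26), [28, 34), [44, 54).
B, merged: [2, 10), [52, 64).
[5, 14) \ B = [10, 14).
[18, 26): nothing removed.
[28, 34): nothing removed.
[44, 54) \ B = [44, 52).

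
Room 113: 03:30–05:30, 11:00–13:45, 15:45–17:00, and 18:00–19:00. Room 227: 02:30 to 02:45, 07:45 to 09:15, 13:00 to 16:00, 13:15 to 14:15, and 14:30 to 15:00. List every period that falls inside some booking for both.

Merge the second list: 02:30-02:45, 07:45-09:15, 13:00-16:00.
03:30-05:30 meets no B interval.
11:00-13:45 ∩ B → 13:00-13:45.
15:45-17:00 ∩ B → 15:45-16:00.
18:00-19:00 meets no B interval.

13:00-13:45, 15:45-16:00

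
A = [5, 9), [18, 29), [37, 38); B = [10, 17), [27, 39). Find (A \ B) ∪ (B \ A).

[5, 9) ∪ [10, 17) ∪ [18, 27) ∪ [29, 37) ∪ [38, 39)

Only in the first: [5, 9), [18, 27).
Only in the second: [10, 17), [29, 37), [38, 39).
Together these are the periods covered by exactly one.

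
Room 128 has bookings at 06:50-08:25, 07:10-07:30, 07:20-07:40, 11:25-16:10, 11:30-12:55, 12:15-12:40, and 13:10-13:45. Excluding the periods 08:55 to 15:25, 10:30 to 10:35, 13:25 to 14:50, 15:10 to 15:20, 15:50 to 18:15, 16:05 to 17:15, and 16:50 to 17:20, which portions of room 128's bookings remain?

A, merged: 06:50-08:25, 11:25-16:10.
B, merged: 08:55-15:25, 15:50-18:15.
06:50-08:25: no B overlap → unchanged.
11:25-16:10 minus B → 15:25-15:50.

06:50-08:25, 15:25-15:50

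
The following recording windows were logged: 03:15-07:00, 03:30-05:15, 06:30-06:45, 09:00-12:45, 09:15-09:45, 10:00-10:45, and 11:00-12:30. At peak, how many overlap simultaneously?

2

Sweep endpoints in order; track running count of active intervals.
Peak of 2 reached at 03:30.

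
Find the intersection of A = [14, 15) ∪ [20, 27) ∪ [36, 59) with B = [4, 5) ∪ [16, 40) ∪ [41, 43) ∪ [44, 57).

[20, 27) ∪ [36, 40) ∪ [41, 43) ∪ [44, 57)

[14, 15) meets no B interval.
[20, 27) ∩ B → [20, 27).
[36, 59) ∩ B → [36, 40), [41, 43), [44, 57).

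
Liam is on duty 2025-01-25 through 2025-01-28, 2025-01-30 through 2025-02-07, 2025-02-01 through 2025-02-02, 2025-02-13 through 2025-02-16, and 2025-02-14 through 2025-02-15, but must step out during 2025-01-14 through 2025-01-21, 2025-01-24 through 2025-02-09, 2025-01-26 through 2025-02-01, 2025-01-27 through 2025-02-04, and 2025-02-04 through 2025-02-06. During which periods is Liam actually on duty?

First set merges to 2025-01-25 through 2025-01-28, 2025-01-30 through 2025-02-07, 2025-02-13 through 2025-02-16.
Second set merges to 2025-01-14 through 2025-01-21, 2025-01-24 through 2025-02-09.
2025-01-25 through 2025-01-28: entirely removed.
2025-01-30 through 2025-02-07: entirely removed.
2025-02-13 through 2025-02-16: nothing removed.

2025-02-13 through 2025-02-16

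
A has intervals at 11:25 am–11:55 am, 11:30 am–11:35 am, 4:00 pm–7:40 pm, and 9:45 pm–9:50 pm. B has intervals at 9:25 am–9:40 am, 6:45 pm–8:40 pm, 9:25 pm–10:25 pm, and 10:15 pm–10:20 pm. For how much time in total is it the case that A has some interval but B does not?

A, merged: 11:25 am–11:55 am, 4:00 pm–7:40 pm, 9:45 pm–9:50 pm.
B, merged: 9:25 am–9:40 am, 6:45 pm–8:40 pm, 9:25 pm–10:25 pm.
A \ B = 11:25 am–11:55 am, 4:00 pm–6:45 pm.
Total: 30 min + 2 h 45 min = 3 h 15 min.

3 h 15 min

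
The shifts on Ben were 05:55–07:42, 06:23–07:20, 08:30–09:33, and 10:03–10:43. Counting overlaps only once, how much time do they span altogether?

3 h 30 min

Merged: 05:55-07:42, 08:30-09:33, 10:03-10:43.
Lengths: 1 h 47 min + 1 h 3 min + 40 min = 3 h 30 min.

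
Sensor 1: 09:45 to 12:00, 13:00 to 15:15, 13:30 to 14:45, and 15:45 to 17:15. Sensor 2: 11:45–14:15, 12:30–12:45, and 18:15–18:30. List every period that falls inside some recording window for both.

11:45–12:00, 13:00–14:15

Merge the first list: 09:45–12:00, 13:00–15:15, 15:45–17:15.
Merge the second list: 11:45–14:15, 18:15–18:30.
09:45–12:00 ∩ B → 11:45–12:00.
13:00–15:15 ∩ B → 13:00–14:15.
15:45–17:15 meets no B interval.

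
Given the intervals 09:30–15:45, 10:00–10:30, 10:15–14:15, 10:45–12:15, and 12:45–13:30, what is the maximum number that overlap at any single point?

3

Sweep endpoints in order; track running count of active intervals.
Peak of 3 reached at 10:15.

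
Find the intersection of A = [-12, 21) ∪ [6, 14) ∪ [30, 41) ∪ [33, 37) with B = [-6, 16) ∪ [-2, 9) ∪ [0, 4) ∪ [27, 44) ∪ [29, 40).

[-6, 16) ∪ [30, 41)

First set merges to [-12, 21), [30, 41).
Second set merges to [-6, 16), [27, 44).
[-12, 21) overlaps B on [-6, 16).
[30, 41) overlaps B on [30, 41).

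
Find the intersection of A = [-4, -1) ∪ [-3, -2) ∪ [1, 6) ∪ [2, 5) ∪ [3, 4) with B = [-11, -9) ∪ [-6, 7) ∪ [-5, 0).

Merge the first list: [-4, -1), [1, 6).
Merge the second list: [-11, -9), [-6, 7).
[-4, -1) ∩ B → [-4, -1).
[1, 6) ∩ B → [1, 6).

[-4, -1) ∪ [1, 6)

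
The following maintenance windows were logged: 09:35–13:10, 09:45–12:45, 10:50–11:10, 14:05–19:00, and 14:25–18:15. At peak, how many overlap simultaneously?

Walk the sorted start/end points keeping a running depth.
The depth first hits 3 at 10:50.

3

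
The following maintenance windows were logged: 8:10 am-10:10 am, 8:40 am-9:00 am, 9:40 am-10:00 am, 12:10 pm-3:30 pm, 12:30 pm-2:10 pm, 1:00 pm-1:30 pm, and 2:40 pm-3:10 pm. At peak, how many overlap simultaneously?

3

Walk the sorted start/end points keeping a running depth.
The depth first hits 3 at 1:00 pm.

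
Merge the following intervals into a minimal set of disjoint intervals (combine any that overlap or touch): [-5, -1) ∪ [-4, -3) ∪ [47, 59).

[-5, -1) ∪ [47, 59)

[-4, -3) overlaps/touches [-5, -1) → extend to [-5, -1).
[47, 59) is disjoint → start new block.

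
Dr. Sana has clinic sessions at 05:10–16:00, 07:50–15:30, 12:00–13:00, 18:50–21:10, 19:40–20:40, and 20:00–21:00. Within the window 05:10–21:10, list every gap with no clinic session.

16:00–18:50

Covered (merged): 05:10–16:00, 18:50–21:10.
Uncovered inside 05:10–21:10: 16:00–18:50.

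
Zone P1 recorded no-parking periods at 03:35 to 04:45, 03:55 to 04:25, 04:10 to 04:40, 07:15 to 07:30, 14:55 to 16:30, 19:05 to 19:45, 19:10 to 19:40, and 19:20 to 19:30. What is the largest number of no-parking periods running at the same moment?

3

Walk the sorted start/end points keeping a running depth.
The depth first hits 3 at 04:10.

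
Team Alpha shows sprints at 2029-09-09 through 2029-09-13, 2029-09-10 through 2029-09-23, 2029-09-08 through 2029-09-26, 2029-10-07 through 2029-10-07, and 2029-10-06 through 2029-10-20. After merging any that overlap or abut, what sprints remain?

2029-09-08 through 2029-09-26, 2029-10-06 through 2029-10-20

Sort by start: 2029-09-08 through 2029-09-26, 2029-09-09 through 2029-09-13, 2029-09-10 through 2029-09-23, 2029-10-06 through 2029-10-20, 2029-10-07 through 2029-10-07.
2029-09-09 through 2029-09-13 overlaps/touches 2029-09-08 through 2029-09-26 → extend to 2029-09-08 through 2029-09-26.
2029-09-10 through 2029-09-23 overlaps/touches 2029-09-08 through 2029-09-26 → extend to 2029-09-08 through 2029-09-26.
2029-10-06 through 2029-10-20 is disjoint → start new block.
2029-10-07 through 2029-10-07 overlaps/touches 2029-10-06 through 2029-10-20 → extend to 2029-10-06 through 2029-10-20.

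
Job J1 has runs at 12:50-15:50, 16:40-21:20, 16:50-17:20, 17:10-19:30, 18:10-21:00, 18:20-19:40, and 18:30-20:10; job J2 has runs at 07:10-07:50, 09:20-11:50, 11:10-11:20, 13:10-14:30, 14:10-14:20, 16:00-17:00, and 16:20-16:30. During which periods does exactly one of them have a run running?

07:10–07:50, 09:20–11:50, 12:50–13:10, 14:30–15:50, 16:00–16:40, 17:00–21:20

First set merges to 12:50–15:50, 16:40–21:20.
Second set merges to 07:10–07:50, 09:20–11:50, 13:10–14:30, 16:00–17:00.
Only in the first: 12:50–13:10, 14:30–15:50, 17:00–21:20.
Only in the second: 07:10–07:50, 09:20–11:50, 16:00–16:40.
Together these are the periods covered by exactly one.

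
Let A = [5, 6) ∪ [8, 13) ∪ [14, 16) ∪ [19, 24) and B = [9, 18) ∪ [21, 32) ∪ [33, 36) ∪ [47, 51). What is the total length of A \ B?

4

A \ B = [5, 6), [8, 9), [19, 21).
Total: 1 + 1 + 2 = 4.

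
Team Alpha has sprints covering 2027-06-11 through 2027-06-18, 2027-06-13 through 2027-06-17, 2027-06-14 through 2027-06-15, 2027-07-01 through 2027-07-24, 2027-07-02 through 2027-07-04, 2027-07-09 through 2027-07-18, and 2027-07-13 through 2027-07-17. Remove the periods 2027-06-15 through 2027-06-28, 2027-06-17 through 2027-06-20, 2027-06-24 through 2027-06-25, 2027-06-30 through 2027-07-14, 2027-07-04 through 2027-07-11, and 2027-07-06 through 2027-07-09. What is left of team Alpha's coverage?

2027-06-11 through 2027-06-14, 2027-07-15 through 2027-07-24

Merge the first list: 2027-06-11 through 2027-06-18, 2027-07-01 through 2027-07-24.
Merge the second list: 2027-06-15 through 2027-06-28, 2027-06-30 through 2027-07-14.
2027-06-11 through 2027-06-18 \ B = 2027-06-11 through 2027-06-14.
2027-07-01 through 2027-07-24 \ B = 2027-07-15 through 2027-07-24.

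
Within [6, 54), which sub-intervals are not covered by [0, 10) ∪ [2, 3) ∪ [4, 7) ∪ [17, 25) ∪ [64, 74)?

Covered (merged): [0, 10), [17, 25), [64, 74).
Uncovered inside [6, 54): [10, 17), [25, 54).

[10, 17) ∪ [25, 54)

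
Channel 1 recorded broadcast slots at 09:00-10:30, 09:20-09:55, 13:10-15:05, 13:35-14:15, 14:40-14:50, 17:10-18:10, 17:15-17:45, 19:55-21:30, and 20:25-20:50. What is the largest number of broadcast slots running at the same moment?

2

Sweep endpoints in order; track running count of active intervals.
Peak of 2 reached at 09:20.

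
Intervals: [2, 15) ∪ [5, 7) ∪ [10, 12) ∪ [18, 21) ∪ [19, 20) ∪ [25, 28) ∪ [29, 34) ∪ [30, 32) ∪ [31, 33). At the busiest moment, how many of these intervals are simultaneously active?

Sweep endpoints in order; track running count of active intervals.
Peak of 3 reached at 31.

3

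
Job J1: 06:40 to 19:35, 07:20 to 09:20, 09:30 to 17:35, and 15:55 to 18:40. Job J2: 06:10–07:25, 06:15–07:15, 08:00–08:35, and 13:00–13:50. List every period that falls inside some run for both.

06:40–07:25, 08:00–08:35, 13:00–13:50

First set merges to 06:40–19:35.
Second set merges to 06:10–07:25, 08:00–08:35, 13:00–13:50.
06:40–19:35 overlaps B on 06:40–07:25, 08:00–08:35, 13:00–13:50.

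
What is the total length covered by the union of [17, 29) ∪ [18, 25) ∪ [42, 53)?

Merged: [17, 29), [42, 53).
Lengths: 12 + 11 = 23.

23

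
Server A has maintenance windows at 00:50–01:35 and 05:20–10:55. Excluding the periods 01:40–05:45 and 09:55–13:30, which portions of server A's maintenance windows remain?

00:50-01:35, 05:45-09:55

00:50-01:35: nothing removed.
05:20-10:55 \ B = 05:45-09:55.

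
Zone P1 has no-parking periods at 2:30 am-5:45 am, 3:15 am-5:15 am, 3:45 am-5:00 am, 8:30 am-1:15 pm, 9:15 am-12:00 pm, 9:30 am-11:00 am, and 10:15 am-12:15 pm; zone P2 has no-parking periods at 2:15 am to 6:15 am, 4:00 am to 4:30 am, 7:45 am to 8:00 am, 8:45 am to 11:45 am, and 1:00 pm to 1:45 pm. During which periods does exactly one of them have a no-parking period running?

First set merges to 2:30 am-5:45 am, 8:30 am-1:15 pm.
Second set merges to 2:15 am-6:15 am, 7:45 am-8:00 am, 8:45 am-11:45 am, 1:00 pm-1:45 pm.
Only in the first: 8:30 am-8:45 am, 11:45 am-1:00 pm.
Only in the second: 2:15 am-2:30 am, 5:45 am-6:15 am, 7:45 am-8:00 am, 1:15 pm-1:45 pm.
Together these are the periods covered by exactly one.

2:15 am-2:30 am, 5:45 am-6:15 am, 7:45 am-8:00 am, 8:30 am-8:45 am, 11:45 am-1:00 pm, 1:15 pm-1:45 pm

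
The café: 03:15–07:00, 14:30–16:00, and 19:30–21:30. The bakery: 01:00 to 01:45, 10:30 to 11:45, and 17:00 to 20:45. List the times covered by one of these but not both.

Only in the first: 03:15–07:00, 14:30–16:00, 20:45–21:30.
Only in the second: 01:00–01:45, 10:30–11:45, 17:00–19:30.
Together these are the periods covered by exactly one.

01:00–01:45, 03:15–07:00, 10:30–11:45, 14:30–16:00, 17:00–19:30, 20:45–21:30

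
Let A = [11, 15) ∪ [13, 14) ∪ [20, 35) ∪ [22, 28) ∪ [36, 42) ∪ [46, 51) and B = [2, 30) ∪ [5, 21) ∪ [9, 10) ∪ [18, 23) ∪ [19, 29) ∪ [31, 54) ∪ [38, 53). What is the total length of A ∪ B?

Merge the first list: [11, 15), [20, 35), [36, 42), [46, 51).
Merge the second list: [2, 30), [31, 54).
A ∪ B = [2, 54).
Total: 52.

52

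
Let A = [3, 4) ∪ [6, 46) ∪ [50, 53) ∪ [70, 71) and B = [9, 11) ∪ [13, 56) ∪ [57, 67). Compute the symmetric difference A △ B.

[3, 4) ∪ [6, 9) ∪ [11, 13) ∪ [46, 50) ∪ [53, 56) ∪ [57, 67) ∪ [70, 71)

A but not B: [3, 4), [6, 9), [11, 13), [70, 71).
B but not A: [46, 50), [53, 56), [57, 67).
Combining gives A △ B.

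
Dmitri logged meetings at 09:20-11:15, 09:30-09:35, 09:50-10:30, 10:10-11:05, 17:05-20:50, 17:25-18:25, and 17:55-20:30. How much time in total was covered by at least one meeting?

Merged: 09:20-11:15, 17:05-20:50.
Lengths: 1 h 55 min + 3 h 45 min = 5 h 40 min.

5 h 40 min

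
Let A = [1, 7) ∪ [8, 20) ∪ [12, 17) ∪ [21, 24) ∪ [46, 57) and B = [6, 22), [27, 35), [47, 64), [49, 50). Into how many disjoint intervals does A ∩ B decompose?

Merge the first list: [1, 7), [8, 20), [21, 24), [46, 57).
Merge the second list: [6, 22), [27, 35), [47, 64).
A ∩ B = [6, 7), [8, 20), [21, 22), [47, 57).
That is 4 disjoint pieces.

4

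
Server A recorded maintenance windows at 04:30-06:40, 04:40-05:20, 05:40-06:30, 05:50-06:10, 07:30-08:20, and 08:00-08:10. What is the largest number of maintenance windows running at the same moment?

3

Walk the sorted start/end points keeping a running depth.
The depth first hits 3 at 05:50.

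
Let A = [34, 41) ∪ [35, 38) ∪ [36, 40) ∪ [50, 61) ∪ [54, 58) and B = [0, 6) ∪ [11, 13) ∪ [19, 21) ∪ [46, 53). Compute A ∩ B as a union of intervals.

[50, 53)

A, merged: [34, 41), [50, 61).
[34, 41) falls entirely outside B.
[50, 61) overlaps B on [50, 53).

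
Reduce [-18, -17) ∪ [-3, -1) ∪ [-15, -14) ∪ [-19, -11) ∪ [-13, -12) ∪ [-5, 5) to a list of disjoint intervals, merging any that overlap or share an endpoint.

Sort by start: [-19, -11), [-18, -17), [-15, -14), [-13, -12), [-5, 5), [-3, -1).
[-18, -17) overlaps/touches [-19, -11) → extend to [-19, -11).
[-15, -14) overlaps/touches [-19, -11) → extend to [-19, -11).
[-13, -12) overlaps/touches [-19, -11) → extend to [-19, -11).
[-5, 5) is disjoint → start new block.
[-3, -1) overlaps/touches [-5, 5) → extend to [-5, 5).

[-19, -11) ∪ [-5, 5)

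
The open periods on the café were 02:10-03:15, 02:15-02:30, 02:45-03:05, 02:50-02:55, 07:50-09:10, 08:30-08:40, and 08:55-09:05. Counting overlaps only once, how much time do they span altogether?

2 h 25 min

Merged: 02:10–03:15, 07:50–09:10.
Lengths: 1 h 5 min + 1 h 20 min = 2 h 25 min.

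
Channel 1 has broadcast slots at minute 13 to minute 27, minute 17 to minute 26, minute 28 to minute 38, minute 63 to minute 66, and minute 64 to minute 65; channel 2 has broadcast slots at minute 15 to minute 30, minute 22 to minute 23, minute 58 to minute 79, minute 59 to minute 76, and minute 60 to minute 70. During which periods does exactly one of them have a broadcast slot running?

Merge the first list: minute 13 to minute 27, minute 28 to minute 38, minute 63 to minute 66.
Merge the second list: minute 15 to minute 30, minute 58 to minute 79.
A but not B: minute 13 to minute 15, minute 30 to minute 38.
B but not A: minute 27 to minute 28, minute 58 to minute 63, minute 66 to minute 79.
Combining gives A △ B.

minute 13 to minute 15, minute 27 to minute 28, minute 30 to minute 38, minute 58 to minute 63, minute 66 to minute 79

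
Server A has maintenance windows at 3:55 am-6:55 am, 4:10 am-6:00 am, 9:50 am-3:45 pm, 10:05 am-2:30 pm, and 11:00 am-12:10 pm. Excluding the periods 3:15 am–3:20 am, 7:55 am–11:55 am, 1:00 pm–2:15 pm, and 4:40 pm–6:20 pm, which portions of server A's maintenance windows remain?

3:55 am–6:55 am, 11:55 am–1:00 pm, 2:15 pm–3:45 pm

Merge the first list: 3:55 am–6:55 am, 9:50 am–3:45 pm.
3:55 am–6:55 am: no B overlap → unchanged.
9:50 am–3:45 pm minus B → 11:55 am–1:00 pm, 2:15 pm–3:45 pm.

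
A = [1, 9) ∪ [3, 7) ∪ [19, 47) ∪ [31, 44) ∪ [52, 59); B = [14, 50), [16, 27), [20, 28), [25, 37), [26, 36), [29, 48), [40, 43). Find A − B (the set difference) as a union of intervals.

[1, 9) ∪ [52, 59)

Merge the first list: [1, 9), [19, 47), [52, 59).
Merge the second list: [14, 50).
[1, 9): nothing removed.
[19, 47): entirely removed.
[52, 59): nothing removed.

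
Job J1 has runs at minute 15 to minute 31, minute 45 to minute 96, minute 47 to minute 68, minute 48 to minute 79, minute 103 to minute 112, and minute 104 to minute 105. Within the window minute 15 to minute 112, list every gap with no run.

Covered (merged): minute 15 to minute 31, minute 45 to minute 96, minute 103 to minute 112.
Uncovered inside minute 15 to minute 112: minute 31 to minute 45, minute 96 to minute 103.

minute 31 to minute 45, minute 96 to minute 103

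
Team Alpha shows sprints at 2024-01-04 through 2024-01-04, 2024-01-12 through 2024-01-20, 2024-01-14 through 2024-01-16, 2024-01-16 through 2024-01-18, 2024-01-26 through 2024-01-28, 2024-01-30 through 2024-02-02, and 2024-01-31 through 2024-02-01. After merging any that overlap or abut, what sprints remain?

2024-01-04 through 2024-01-04, 2024-01-12 through 2024-01-20, 2024-01-26 through 2024-01-28, 2024-01-30 through 2024-02-02

2024-01-12 through 2024-01-20 is disjoint → start new block.
2024-01-14 through 2024-01-16 overlaps/touches 2024-01-12 through 2024-01-20 → extend to 2024-01-12 through 2024-01-20.
2024-01-16 through 2024-01-18 overlaps/touches 2024-01-12 through 2024-01-20 → extend to 2024-01-12 through 2024-01-20.
2024-01-26 through 2024-01-28 is disjoint → start new block.
2024-01-30 through 2024-02-02 is disjoint → start new block.
2024-01-31 through 2024-02-01 overlaps/touches 2024-01-30 through 2024-02-02 → extend to 2024-01-30 through 2024-02-02.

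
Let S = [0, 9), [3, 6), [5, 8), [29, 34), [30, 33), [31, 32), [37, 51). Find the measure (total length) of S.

Merged: [0, 9), [29, 34), [37, 51).
Lengths: 9 + 5 + 14 = 28.

28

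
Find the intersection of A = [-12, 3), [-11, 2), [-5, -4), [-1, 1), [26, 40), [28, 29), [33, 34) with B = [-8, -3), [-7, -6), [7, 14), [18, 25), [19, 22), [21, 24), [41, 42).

[-8, -3)

A, merged: [-12, 3), [26, 40).
B, merged: [-8, -3), [7, 14), [18, 25), [41, 42).
[-12, 3) meets the second set on [-8, -3).
[26, 40): no overlap with the second set.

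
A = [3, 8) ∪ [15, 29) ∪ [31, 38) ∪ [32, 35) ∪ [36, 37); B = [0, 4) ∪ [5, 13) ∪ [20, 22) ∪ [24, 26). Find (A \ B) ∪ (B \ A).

[0, 3) ∪ [4, 5) ∪ [8, 13) ∪ [15, 20) ∪ [22, 24) ∪ [26, 29) ∪ [31, 38)

A, merged: [3, 8), [15, 29), [31, 38).
Only in the first: [4, 5), [15, 20), [22, 24), [26, 29), [31, 38).
Only in the second: [0, 3), [8, 13).
Together these are the periods covered by exactly one.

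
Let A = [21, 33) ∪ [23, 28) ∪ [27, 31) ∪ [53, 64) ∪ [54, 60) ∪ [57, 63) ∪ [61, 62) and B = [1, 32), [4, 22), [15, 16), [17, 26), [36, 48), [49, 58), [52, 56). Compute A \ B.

A, merged: [21, 33), [53, 64).
B, merged: [1, 32), [36, 48), [49, 58).
[21, 33) \ B = [32, 33).
[53, 64) \ B = [58, 64).

[32, 33) ∪ [58, 64)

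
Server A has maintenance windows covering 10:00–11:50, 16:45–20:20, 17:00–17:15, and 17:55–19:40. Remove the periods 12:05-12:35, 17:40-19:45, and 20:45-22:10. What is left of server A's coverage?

Merge the first list: 10:00-11:50, 16:45-20:20.
10:00-11:50: no B overlap → unchanged.
16:45-20:20 minus B → 16:45-17:40, 19:45-20:20.

10:00-11:50, 16:45-17:40, 19:45-20:20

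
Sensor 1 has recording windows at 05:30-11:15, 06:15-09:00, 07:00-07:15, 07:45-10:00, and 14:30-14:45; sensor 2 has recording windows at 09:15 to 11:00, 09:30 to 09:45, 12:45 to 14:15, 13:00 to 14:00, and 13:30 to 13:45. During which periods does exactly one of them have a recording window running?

05:30-09:15, 11:00-11:15, 12:45-14:15, 14:30-14:45

First set merges to 05:30-11:15, 14:30-14:45.
Second set merges to 09:15-11:00, 12:45-14:15.
A \ B = 05:30-09:15, 11:00-11:15, 14:30-14:45.
B \ A = 12:45-14:15.
Union of the two gives the symmetric difference.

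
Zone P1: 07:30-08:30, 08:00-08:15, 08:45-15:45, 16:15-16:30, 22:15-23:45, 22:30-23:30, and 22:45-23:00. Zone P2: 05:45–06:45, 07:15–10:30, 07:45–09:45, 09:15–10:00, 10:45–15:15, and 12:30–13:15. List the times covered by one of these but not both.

First set merges to 07:30-08:30, 08:45-15:45, 16:15-16:30, 22:15-23:45.
Second set merges to 05:45-06:45, 07:15-10:30, 10:45-15:15.
A but not B: 10:30-10:45, 15:15-15:45, 16:15-16:30, 22:15-23:45.
B but not A: 05:45-06:45, 07:15-07:30, 08:30-08:45.
Combining gives A △ B.

05:45-06:45, 07:15-07:30, 08:30-08:45, 10:30-10:45, 15:15-15:45, 16:15-16:30, 22:15-23:45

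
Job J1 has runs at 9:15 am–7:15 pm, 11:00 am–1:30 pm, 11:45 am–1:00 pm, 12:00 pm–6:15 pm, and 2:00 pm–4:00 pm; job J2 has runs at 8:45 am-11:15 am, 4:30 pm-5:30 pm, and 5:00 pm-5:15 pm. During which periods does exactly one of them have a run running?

A, merged: 9:15 am–7:15 pm.
B, merged: 8:45 am–11:15 am, 4:30 pm–5:30 pm.
A \ B = 11:15 am–4:30 pm, 5:30 pm–7:15 pm.
B \ A = 8:45 am–9:15 am.
Union of the two gives the symmetric difference.

8:45 am–9:15 am, 11:15 am–4:30 pm, 5:30 pm–7:15 pm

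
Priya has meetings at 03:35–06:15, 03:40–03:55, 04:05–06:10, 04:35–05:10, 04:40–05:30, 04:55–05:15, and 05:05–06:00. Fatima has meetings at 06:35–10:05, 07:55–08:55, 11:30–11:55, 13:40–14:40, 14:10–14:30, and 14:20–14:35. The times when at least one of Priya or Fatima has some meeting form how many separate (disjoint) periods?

4

Merge the first list: 03:35-06:15.
Merge the second list: 06:35-10:05, 11:30-11:55, 13:40-14:40.
A ∪ B = 03:35-06:15, 06:35-10:05, 11:30-11:55, 13:40-14:40.
That is 4 disjoint pieces.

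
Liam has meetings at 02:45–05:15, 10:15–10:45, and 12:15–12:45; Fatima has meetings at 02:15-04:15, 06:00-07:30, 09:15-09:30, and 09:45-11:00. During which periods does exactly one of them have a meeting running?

Only in the first: 04:15–05:15, 12:15–12:45.
Only in the second: 02:15–02:45, 06:00–07:30, 09:15–09:30, 09:45–10:15, 10:45–11:00.
Together these are the periods covered by exactly one.

02:15–02:45, 04:15–05:15, 06:00–07:30, 09:15–09:30, 09:45–10:15, 10:45–11:00, 12:15–12:45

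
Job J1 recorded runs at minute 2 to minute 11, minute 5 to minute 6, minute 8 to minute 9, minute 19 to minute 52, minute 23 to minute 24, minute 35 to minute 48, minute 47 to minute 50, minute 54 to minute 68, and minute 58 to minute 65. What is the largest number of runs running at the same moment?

Walk the sorted start/end points keeping a running depth.
The depth first hits 3 at minute 47.

3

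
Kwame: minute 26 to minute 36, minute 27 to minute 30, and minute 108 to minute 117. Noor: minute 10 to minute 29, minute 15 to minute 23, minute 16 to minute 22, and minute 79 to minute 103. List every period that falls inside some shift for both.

First set merges to minute 26 to minute 36, minute 108 to minute 117.
Second set merges to minute 10 to minute 29, minute 79 to minute 103.
minute 26 to minute 36 meets the second set on minute 26 to minute 29.
minute 108 to minute 117: no overlap with the second set.

minute 26 to minute 29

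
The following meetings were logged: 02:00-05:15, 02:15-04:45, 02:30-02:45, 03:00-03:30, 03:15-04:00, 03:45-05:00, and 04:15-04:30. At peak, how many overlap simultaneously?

4

Sweep endpoints in order; track running count of active intervals.
Peak of 4 reached at 03:15.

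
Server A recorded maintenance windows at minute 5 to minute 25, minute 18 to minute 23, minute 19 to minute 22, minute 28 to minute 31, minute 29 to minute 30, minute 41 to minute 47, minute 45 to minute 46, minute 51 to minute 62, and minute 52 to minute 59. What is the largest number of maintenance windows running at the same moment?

3

At minute 19, 3 of the intervals are simultaneously active.
No point has more.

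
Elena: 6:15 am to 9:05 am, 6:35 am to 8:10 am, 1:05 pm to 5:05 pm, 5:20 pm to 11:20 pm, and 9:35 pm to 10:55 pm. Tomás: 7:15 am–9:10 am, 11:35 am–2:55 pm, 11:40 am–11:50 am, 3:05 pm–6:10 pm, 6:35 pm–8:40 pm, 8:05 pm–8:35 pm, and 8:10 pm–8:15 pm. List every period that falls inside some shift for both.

7:15 am–9:05 am, 1:05 pm–2:55 pm, 3:05 pm–5:05 pm, 5:20 pm–6:10 pm, 6:35 pm–8:40 pm

A, merged: 6:15 am–9:05 am, 1:05 pm–5:05 pm, 5:20 pm–11:20 pm.
B, merged: 7:15 am–9:10 am, 11:35 am–2:55 pm, 3:05 pm–6:10 pm, 6:35 pm–8:40 pm.
6:15 am–9:05 am overlaps B on 7:15 am–9:05 am.
1:05 pm–5:05 pm overlaps B on 1:05 pm–2:55 pm, 3:05 pm–5:05 pm.
5:20 pm–11:20 pm overlaps B on 5:20 pm–6:10 pm, 6:35 pm–8:40 pm.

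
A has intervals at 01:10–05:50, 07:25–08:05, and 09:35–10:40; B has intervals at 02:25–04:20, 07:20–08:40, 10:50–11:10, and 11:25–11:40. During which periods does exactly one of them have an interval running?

01:10–02:25, 04:20–05:50, 07:20–07:25, 08:05–08:40, 09:35–10:40, 10:50–11:10, 11:25–11:40

A \ B = 01:10–02:25, 04:20–05:50, 09:35–10:40.
B \ A = 07:20–07:25, 08:05–08:40, 10:50–11:10, 11:25–11:40.
Union of the two gives the symmetric difference.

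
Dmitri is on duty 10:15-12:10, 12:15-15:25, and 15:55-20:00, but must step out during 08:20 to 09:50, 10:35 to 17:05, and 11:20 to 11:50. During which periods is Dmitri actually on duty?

10:15–10:35, 17:05–20:00

B, merged: 08:20–09:50, 10:35–17:05.
10:15–12:10 with B removed leaves 10:15–10:35.
12:15–15:25 lies entirely inside B → drops out.
15:55–20:00 with B removed leaves 17:05–20:00.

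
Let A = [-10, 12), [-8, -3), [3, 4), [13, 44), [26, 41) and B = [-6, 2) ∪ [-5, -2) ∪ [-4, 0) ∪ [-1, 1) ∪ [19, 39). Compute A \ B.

First set merges to [-10, 12), [13, 44).
Second set merges to [-6, 2), [19, 39).
[-10, 12) with B removed leaves [-10, -6), [2, 12).
[13, 44) with B removed leaves [13, 19), [39, 44).

[-10, -6) ∪ [2, 12) ∪ [13, 19) ∪ [39, 44)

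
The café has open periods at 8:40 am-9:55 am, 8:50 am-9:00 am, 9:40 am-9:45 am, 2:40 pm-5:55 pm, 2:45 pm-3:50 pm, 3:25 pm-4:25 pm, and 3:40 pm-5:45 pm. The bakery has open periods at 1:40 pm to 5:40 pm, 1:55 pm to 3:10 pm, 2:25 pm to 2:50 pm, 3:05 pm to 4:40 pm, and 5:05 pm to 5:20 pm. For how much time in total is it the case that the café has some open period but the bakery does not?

A, merged: 8:40 am–9:55 am, 2:40 pm–5:55 pm.
B, merged: 1:40 pm–5:40 pm.
A \ B = 8:40 am–9:55 am, 5:40 pm–5:55 pm.
Total: 1 h 15 min + 15 min = 1 h 30 min.

1 h 30 min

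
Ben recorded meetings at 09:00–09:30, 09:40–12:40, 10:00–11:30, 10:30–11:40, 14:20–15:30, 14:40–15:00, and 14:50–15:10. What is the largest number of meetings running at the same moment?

3

Walk the sorted start/end points keeping a running depth.
The depth first hits 3 at 10:30.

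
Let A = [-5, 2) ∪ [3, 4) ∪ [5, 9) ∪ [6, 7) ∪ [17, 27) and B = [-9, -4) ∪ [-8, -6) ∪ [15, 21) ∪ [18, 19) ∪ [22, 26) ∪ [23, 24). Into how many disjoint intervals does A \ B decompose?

5

Merge the first list: [-5, 2), [3, 4), [5, 9), [17, 27).
Merge the second list: [-9, -4), [15, 21), [22, 26).
A \ B = [-4, 2), [3, 4), [5, 9), [21, 22), [26, 27).
That is 5 disjoint pieces.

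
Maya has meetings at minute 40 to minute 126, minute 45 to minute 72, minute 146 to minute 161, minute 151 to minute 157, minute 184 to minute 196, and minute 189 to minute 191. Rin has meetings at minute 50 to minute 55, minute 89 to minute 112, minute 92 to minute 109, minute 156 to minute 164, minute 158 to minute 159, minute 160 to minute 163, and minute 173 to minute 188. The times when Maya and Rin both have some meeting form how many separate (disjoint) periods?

First set merges to minute 40 to minute 126, minute 146 to minute 161, minute 184 to minute 196.
Second set merges to minute 50 to minute 55, minute 89 to minute 112, minute 156 to minute 164, minute 173 to minute 188.
A ∩ B = minute 50 to minute 55, minute 89 to minute 112, minute 156 to minute 161, minute 184 to minute 188.
That is 4 disjoint pieces.

4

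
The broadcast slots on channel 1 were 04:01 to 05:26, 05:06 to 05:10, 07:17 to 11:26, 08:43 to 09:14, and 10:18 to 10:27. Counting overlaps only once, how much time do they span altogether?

5 h 34 min

Merged: 04:01–05:26, 07:17–11:26.
Lengths: 1 h 25 min + 4 h 9 min = 5 h 34 min.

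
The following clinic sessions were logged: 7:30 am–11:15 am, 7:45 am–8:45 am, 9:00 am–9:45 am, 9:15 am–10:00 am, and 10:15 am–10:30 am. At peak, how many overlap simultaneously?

3

Walk the sorted start/end points keeping a running depth.
The depth first hits 3 at 9:15 am.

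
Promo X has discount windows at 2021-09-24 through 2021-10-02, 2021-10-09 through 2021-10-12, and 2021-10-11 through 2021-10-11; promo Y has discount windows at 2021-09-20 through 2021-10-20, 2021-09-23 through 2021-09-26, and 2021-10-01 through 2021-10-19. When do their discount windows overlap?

2021-09-24 through 2021-10-02, 2021-10-09 through 2021-10-12

A, merged: 2021-09-24 through 2021-10-02, 2021-10-09 through 2021-10-12.
B, merged: 2021-09-20 through 2021-10-20.
2021-09-24 through 2021-10-02 meets the second set on 2021-09-24 through 2021-10-02.
2021-10-09 through 2021-10-12 meets the second set on 2021-10-09 through 2021-10-12.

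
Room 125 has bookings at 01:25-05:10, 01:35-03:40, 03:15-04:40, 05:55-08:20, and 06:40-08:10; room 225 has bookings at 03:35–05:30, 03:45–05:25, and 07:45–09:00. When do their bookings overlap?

03:35–05:10, 07:45–08:20

Merge the first list: 01:25–05:10, 05:55–08:20.
Merge the second list: 03:35–05:30, 07:45–09:00.
01:25–05:10 overlaps B on 03:35–05:10.
05:55–08:20 overlaps B on 07:45–08:20.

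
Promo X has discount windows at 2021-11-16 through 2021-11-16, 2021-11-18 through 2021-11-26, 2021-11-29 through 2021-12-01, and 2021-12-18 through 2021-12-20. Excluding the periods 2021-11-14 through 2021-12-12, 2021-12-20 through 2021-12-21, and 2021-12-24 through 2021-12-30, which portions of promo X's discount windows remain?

2021-11-16 through 2021-11-16: fully covered by B → removed.
2021-11-18 through 2021-11-26: fully covered by B → removed.
2021-11-29 through 2021-12-01: fully covered by B → removed.
2021-12-18 through 2021-12-20 minus B → 2021-12-18 through 2021-12-19.

2021-12-18 through 2021-12-19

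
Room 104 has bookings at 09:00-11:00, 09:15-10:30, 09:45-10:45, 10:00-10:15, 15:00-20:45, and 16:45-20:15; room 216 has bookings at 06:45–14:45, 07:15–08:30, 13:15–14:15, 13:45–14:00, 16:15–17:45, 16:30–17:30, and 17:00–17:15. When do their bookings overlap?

09:00–11:00, 16:15–17:45

A, merged: 09:00–11:00, 15:00–20:45.
B, merged: 06:45–14:45, 16:15–17:45.
09:00–11:00 ∩ B → 09:00–11:00.
15:00–20:45 ∩ B → 16:15–17:45.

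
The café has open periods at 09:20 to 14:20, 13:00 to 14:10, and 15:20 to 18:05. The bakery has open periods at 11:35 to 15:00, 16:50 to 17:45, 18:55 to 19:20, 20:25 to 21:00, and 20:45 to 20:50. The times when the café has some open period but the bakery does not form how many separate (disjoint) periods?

3

First set merges to 09:20–14:20, 15:20–18:05.
Second set merges to 11:35–15:00, 16:50–17:45, 18:55–19:20, 20:25–21:00.
A \ B = 09:20–11:35, 15:20–16:50, 17:45–18:05.
That is 3 disjoint pieces.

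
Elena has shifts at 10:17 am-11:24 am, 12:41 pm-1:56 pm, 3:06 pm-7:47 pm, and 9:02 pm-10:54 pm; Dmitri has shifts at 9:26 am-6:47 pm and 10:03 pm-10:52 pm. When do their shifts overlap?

10:17 am–11:24 am, 12:41 pm–1:56 pm, 3:06 pm–6:47 pm, 10:03 pm–10:52 pm

10:17 am–11:24 am ∩ B → 10:17 am–11:24 am.
12:41 pm–1:56 pm ∩ B → 12:41 pm–1:56 pm.
3:06 pm–7:47 pm ∩ B → 3:06 pm–6:47 pm.
9:02 pm–10:54 pm ∩ B → 10:03 pm–10:52 pm.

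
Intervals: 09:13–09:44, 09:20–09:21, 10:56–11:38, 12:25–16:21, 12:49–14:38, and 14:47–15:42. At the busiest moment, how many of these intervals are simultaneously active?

Sweep endpoints in order; track running count of active intervals.
Peak of 2 reached at 09:20.

2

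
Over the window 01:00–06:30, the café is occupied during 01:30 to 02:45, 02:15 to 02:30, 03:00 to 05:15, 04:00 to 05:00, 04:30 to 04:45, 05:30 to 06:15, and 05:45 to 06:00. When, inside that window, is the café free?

The merged coverage is 01:30–02:45, 03:00–05:15, 05:30–06:15.
Gaps within 01:00–06:30: 01:00–01:30, 02:45–03:00, 05:15–05:30, 06:15–06:30.

01:00–01:30, 02:45–03:00, 05:15–05:30, 06:15–06:30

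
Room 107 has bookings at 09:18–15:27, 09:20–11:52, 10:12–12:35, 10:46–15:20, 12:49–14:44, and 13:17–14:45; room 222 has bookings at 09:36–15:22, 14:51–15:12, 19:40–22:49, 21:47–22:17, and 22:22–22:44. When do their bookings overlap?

09:36–15:22

First set merges to 09:18–15:27.
Second set merges to 09:36–15:22, 19:40–22:49.
09:18–15:27 overlaps B on 09:36–15:22.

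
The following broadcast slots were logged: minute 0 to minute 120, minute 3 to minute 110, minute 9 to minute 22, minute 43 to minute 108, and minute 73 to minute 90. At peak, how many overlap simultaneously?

4

Walk the sorted start/end points keeping a running depth.
The depth first hits 4 at minute 73.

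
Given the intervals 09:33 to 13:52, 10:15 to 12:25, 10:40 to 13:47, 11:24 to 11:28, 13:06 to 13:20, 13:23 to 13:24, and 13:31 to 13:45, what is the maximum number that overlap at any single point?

At 11:24, 4 of the intervals are simultaneously active.
No point has more.

4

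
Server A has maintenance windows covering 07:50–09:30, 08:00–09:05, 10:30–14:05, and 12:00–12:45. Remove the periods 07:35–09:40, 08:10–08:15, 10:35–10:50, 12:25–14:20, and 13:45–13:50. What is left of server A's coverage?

Merge the first list: 07:50-09:30, 10:30-14:05.
Merge the second list: 07:35-09:40, 10:35-10:50, 12:25-14:20.
07:50-09:30 lies entirely inside B → drops out.
10:30-14:05 with B removed leaves 10:30-10:35, 10:50-12:25.

10:30-10:35, 10:50-12:25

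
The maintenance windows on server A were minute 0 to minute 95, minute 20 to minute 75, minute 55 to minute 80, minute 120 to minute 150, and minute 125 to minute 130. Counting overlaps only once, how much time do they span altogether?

Merged: minute 0 to minute 95, minute 120 to minute 150.
Lengths: 95 minutes + 30 minutes = 125 minutes.

125 minutes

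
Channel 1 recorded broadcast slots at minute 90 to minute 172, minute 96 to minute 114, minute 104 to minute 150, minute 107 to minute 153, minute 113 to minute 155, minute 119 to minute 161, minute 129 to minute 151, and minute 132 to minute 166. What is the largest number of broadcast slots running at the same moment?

At minute 132, 7 of the intervals are simultaneously active.
No point has more.

7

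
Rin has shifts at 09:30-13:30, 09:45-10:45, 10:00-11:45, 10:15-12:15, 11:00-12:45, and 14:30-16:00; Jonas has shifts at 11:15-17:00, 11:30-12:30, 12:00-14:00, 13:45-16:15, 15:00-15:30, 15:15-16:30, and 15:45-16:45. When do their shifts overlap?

A, merged: 09:30–13:30, 14:30–16:00.
B, merged: 11:15–17:00.
09:30–13:30 ∩ B → 11:15–13:30.
14:30–16:00 ∩ B → 14:30–16:00.

11:15–13:30, 14:30–16:00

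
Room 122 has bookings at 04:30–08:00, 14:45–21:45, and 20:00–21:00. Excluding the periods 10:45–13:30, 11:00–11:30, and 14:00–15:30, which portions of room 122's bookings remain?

04:30-08:00, 15:30-21:45

First set merges to 04:30-08:00, 14:45-21:45.
Second set merges to 10:45-13:30, 14:00-15:30.
04:30-08:00: no B overlap → unchanged.
14:45-21:45 minus B → 15:30-21:45.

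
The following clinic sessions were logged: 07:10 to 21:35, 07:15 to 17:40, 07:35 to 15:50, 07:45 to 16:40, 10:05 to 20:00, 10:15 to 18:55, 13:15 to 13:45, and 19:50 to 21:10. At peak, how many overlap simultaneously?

7

Sweep endpoints in order; track running count of active intervals.
Peak of 7 reached at 13:15.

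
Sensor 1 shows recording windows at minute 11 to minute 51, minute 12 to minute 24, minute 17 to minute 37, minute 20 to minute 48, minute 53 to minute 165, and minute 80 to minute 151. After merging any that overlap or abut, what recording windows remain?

minute 12 to minute 24 overlaps/touches minute 11 to minute 51 → extend to minute 11 to minute 51.
minute 17 to minute 37 overlaps/touches minute 11 to minute 51 → extend to minute 11 to minute 51.
minute 20 to minute 48 overlaps/touches minute 11 to minute 51 → extend to minute 11 to minute 51.
minute 53 to minute 165 is disjoint → start new block.
minute 80 to minute 151 overlaps/touches minute 53 to minute 165 → extend to minute 53 to minute 165.

minute 11 to minute 51, minute 53 to minute 165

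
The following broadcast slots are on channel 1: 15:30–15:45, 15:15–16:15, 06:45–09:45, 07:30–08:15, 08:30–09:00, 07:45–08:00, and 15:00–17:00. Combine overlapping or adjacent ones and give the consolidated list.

Sort by start: 06:45–09:45, 07:30–08:15, 07:45–08:00, 08:30–09:00, 15:00–17:00, 15:15–16:15, 15:30–15:45.
07:30–08:15 overlaps/touches 06:45–09:45 → extend to 06:45–09:45.
07:45–08:00 overlaps/touches 06:45–09:45 → extend to 06:45–09:45.
08:30–09:00 overlaps/touches 06:45–09:45 → extend to 06:45–09:45.
15:00–17:00 is disjoint → start new block.
15:15–16:15 overlaps/touches 15:00–17:00 → extend to 15:00–17:00.
15:30–15:45 overlaps/touches 15:00–17:00 → extend to 15:00–17:00.

06:45–09:45, 15:00–17:00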